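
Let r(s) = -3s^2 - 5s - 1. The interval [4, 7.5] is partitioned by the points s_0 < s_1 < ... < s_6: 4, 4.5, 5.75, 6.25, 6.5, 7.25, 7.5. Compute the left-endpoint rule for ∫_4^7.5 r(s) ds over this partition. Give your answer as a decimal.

Subinterval widths: 0.5, 1.25, 0.5, 0.25, 0.75, 0.25.
Left endpoints: 4, 4.5, 5.75, 6.25, 6.5, 7.25.
r(4) = -69, r(4.5) = -84.25, r(5.75) = -128.9375, r(6.25) = -149.4375, r(6.5) = -160.25, r(7.25) = -194.9375.
Sum = Σ Δs_i · r(s_i).
Sum = -410.5625.

-410.5625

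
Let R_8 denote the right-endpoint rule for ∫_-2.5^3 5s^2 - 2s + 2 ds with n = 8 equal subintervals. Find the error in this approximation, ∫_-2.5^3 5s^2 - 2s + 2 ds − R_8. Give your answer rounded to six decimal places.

-3.111654

Exact integral: ∫_-2.5^3 f(s) ds ≈ 79.29166667.
R_8 ≈ 82.40332031.
Error ≈ 79.29166667 − 82.40332031 ≈ -3.111654.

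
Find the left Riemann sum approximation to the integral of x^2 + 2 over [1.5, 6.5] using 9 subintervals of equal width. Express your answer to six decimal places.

89.562757

Δx = (6.5 − 1.5)/9 = 5/9.
Left endpoints: 1.5, 37/18, 47/18, 19/6, 67/18, 77/18, 29/6, 97/18, 107/18.
f(1.5) = 4.25, f(37/18) = 2017/324, f(47/18) = 2857/324, f(19/6) = 433/36, f(67/18) = 5137/324, f(77/18) = 6577/324, f(29/6) = 913/36, f(97/18) = 10057/324, f(107/18) = 12097/324.
Sum = Δx · [f(1.5) + f(37/18) + f(47/18) + ...].
Sum ≈ 89.562757.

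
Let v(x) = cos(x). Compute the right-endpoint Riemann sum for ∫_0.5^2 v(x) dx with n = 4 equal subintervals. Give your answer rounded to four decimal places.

Δx = (2 − 0.5)/4 = 0.375.
Right endpoints: 0.875, 1.25, 1.625, 2.
v(0.875) ≈ 0.6410, v(1.25) ≈ 0.3153, v(1.625) ≈ -0.0542, v(2) ≈ -0.4161.
Sum = Δx · [v(0.875) + v(1.25) + v(1.625) + v(2)].
Sum ≈ 0.1822.

0.1822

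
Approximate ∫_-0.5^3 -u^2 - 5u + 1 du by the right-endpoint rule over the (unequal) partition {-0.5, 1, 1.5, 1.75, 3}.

Subinterval widths: 1.5, 0.5, 0.25, 1.25.
Right endpoints: 1, 1.5, 1.75, 3.
f(1) = -5, f(1.5) = -8.75, f(1.75) = -10.8125, f(3) = -23.
Sum = Σ Δu_i · f(u_i).
Sum = -43.328125.

-43.328125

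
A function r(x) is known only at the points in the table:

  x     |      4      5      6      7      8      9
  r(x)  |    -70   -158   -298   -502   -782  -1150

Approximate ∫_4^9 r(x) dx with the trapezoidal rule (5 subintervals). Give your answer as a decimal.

-2350

Δx = 1.
T_5 = (1/2)·[(-70) + 2·(-158) + 2·(-298) + 2·(-502) + 2·(-782) + (-1150)] = -2350.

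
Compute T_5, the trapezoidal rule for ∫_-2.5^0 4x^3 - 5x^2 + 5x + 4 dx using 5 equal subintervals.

Δx = (0 − (-2.5))/5 = 0.5.
f(-2.5) = -102.25, f(-2) = -58, f(-1.5) = -28.25, f(-1) = -10, f(-0.5) = -0.25, f(0) = 4.
T_5 = (Δx/2)·[f(x_0) + 2f(x_1) + ... + 2f(x_{4}) + f(x_5)].
Sum = -72.8125.

-72.8125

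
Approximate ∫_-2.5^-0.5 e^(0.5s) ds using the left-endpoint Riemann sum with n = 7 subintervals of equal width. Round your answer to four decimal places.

Δs = (-0.5 − (-2.5))/7 = 2/7.
Left endpoints: -2.5, -31/14, -27/14, -23/14, -19/14, -15/14, -11/14.
f(-2.5) ≈ 0.2865, f(-31/14) ≈ 0.3305, f(-27/14) ≈ 0.3813, f(-23/14) ≈ 0.4398, f(-19/14) ≈ 0.5073, f(-15/14) ≈ 0.5853, f(-11/14) ≈ 0.6751.
Sum = Δs · [f(-2.5) + f(-31/14) + f(-27/14) + ...].
Sum ≈ 0.9159.

0.9159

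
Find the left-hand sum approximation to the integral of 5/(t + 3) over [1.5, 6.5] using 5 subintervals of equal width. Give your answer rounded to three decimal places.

Δt = (6.5 − 1.5)/5 = 1.
Left endpoints: 1.5, 2.5, 3.5, 4.5, 5.5.
f(1.5) = 10/9, f(2.5) = 10/11, f(3.5) = 10/13, f(4.5) = 2/3, f(5.5) = 10/17.
Sum = Δt · [f(1.5) + f(2.5) + f(3.5) + f(4.5) + f(5.5)].
Sum ≈ 4.044.

4.044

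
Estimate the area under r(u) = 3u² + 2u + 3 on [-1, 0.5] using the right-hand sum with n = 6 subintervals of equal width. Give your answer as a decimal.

Δu = (0.5 − (-1))/6 = 0.25.
Right endpoints: -0.75, -0.5, -0.25, 0, 0.25, 0.5.
r(-0.75) = 3.1875, r(-0.5) = 2.75, r(-0.25) = 2.6875, r(0) = 3, r(0.25) = 3.6875, r(0.5) = 4.75.
Sum = Δu · [r(-0.75) + r(-0.5) + r(-0.25) + ...].
Sum = 5.015625.

5.015625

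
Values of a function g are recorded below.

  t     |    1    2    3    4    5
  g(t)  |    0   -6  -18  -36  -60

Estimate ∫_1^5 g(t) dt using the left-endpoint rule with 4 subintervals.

Δt = 1.
Sum = 1·[0 + (-6) + (-18) + (-36)] = -60.

-60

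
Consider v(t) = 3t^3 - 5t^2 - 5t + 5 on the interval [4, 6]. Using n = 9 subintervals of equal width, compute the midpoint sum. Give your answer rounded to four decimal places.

Δt = (6 − 4)/9 = 2/9.
Midpoints: 37/9, 13/3, 41/9, 43/9, 5, 47/9, 49/9, 17/3, 53/9.
v(37/9) = 26338/243, v(13/3) = 1202/9, v(41/9) = 39386/243, v(43/9) = 47182/243, v(5) = 230, v(47/9) = 65558/243, v(49/9) = 76234/243, v(17/3) = 362, v(53/9) = 100802/243.
Sum = Δt · [v(37/9) + v(13/3) + v(41/9) + ...].
Sum ≈ 486.3374.

486.3374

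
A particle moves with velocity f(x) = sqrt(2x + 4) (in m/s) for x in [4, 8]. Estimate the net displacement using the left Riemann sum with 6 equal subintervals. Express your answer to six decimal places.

Δx = (8 − 4)/6 = 2/3.
Left endpoints: 4, 14/3, 16/3, 6, 20/3, 22/3.
f(4) ≈ 3.464102, f(14/3) ≈ 3.651484, f(16/3) ≈ 3.829708, f(6) ≈ 4.000000, f(20/3) ≈ 4.163332, f(22/3) ≈ 4.320494.
Sum = Δx · [f(4) + f(14/3) + f(16/3) + ...].
Sum ≈ 15.619413.

15.619413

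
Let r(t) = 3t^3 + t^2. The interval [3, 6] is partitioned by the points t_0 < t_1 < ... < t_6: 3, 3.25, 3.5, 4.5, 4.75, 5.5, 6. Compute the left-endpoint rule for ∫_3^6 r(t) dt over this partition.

787.9140625

Subinterval widths: 0.25, 0.25, 1, 0.25, 0.75, 0.5.
Left endpoints: 3, 3.25, 3.5, 4.5, 4.75, 5.5.
r(3) = 90, r(3.25) = 113.546875, r(3.5) = 140.875, r(4.5) = 293.625, r(4.75) = 344.078125, r(5.5) = 529.375.
Sum = Σ Δt_i · r(t_i).
Sum = 787.9140625.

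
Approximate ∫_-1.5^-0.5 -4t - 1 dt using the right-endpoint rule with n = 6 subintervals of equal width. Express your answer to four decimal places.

2.6667

Δt = (-0.5 − (-1.5))/6 = 1/6.
Right endpoints: -4/3, -7/6, -1, -5/6, -2/3, -0.5.
f(-4/3) = 13/3, f(-7/6) = 11/3, f(-1) = 3, f(-5/6) = 7/3, f(-2/3) = 5/3, f(-0.5) = 1.
Sum = Δt · [f(-4/3) + f(-7/6) + f(-1) + ...].
Sum ≈ 2.6667.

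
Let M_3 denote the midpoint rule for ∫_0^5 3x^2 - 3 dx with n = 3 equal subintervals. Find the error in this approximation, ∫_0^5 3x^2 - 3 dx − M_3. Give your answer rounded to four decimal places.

3.4722

Exact integral: ∫_0^5 f(x) dx = 110.
M_3 ≈ 106.527778.
Error ≈ 110 − 106.527778 ≈ 3.4722.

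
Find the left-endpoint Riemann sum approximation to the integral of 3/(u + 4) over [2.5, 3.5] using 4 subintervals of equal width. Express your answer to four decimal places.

Δu = (3.5 − 2.5)/4 = 0.25.
Left endpoints: 2.5, 2.75, 3, 3.25.
f(2.5) = 6/13, f(2.75) = 4/9, f(3) = 3/7, f(3.25) = 12/29.
Sum = Δu · [f(2.5) + f(2.75) + f(3) + f(3.25)].
Sum ≈ 0.4371.

0.4371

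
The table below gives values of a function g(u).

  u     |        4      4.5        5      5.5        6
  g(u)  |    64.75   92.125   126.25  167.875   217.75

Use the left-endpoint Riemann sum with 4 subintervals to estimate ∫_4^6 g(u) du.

225.5

Δu = 0.5.
Sum = 0.5·[64.75 + 92.125 + 126.25 + 167.875] = 225.5.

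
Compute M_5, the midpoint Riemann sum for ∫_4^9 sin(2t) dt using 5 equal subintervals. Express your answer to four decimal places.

-0.4788

Δt = (9 − 4)/5 = 1.
Midpoints: 4.5, 5.5, 6.5, 7.5, 8.5.
f(4.5) ≈ 0.4121, f(5.5) ≈ -1.0000, f(6.5) ≈ 0.4202, f(7.5) ≈ 0.6503, f(8.5) ≈ -0.9614.
Sum = Δt · [f(4.5) + f(5.5) + f(6.5) + f(7.5) + f(8.5)].
Sum ≈ -0.4788.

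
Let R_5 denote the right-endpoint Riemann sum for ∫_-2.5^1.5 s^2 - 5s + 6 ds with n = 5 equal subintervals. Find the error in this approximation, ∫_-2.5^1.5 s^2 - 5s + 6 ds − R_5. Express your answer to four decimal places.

Exact integral: ∫_-2.5^1.5 f(s) ds ≈ 40.333333.
R_5 = 31.16.
Error ≈ 40.333333 − 31.16 ≈ 9.1733.

9.1733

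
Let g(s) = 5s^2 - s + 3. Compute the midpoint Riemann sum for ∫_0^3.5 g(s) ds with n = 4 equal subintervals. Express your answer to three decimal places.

Δs = (3.5 − 0)/4 = 0.875.
Midpoints: 0.4375, 1.3125, 2.1875, 3.0625.
g(0.4375) = 3.51953125, g(1.3125) = 10.30078125, g(2.1875) = 24.73828125, g(3.0625) = 46.83203125.
Sum = Δs · [g(0.4375) + g(1.3125) + g(2.1875) + g(3.0625)].
Sum ≈ 74.717.

74.717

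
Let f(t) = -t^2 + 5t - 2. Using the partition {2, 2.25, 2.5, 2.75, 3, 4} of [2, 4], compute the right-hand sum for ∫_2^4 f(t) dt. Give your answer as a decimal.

Subinterval widths: 0.25, 0.25, 0.25, 0.25, 1.
Right endpoints: 2.25, 2.5, 2.75, 3, 4.
f(2.25) = 4.1875, f(2.5) = 4.25, f(2.75) = 4.1875, f(3) = 4, f(4) = 2.
Sum = Σ Δt_i · f(t_i).
Sum = 6.15625.

6.15625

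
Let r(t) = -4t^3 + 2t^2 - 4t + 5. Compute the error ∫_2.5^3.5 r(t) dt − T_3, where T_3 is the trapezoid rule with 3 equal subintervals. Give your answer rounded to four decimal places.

0.6296

Exact integral: ∫_2.5^3.5 r(t) dt ≈ -99.833333.
T_3 ≈ -100.462963.
Error ≈ -99.833333 − (-100.462963) ≈ 0.6296.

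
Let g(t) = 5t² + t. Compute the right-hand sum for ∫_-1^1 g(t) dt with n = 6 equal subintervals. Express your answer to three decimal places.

Δt = (1 − (-1))/6 = 1/3.
Right endpoints: -2/3, -1/3, 0, 1/3, 2/3, 1.
g(-2/3) = 14/9, g(-1/3) = 2/9, g(0) = 0, g(1/3) = 8/9, g(2/3) = 26/9, g(1) = 6.
Sum = Δt · [g(-2/3) + g(-1/3) + g(0) + ...].
Sum ≈ 3.852.

3.852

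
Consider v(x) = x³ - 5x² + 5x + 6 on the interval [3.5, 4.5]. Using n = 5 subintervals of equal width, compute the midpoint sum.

Δx = (4.5 − 3.5)/5 = 0.2.
Midpoints: 3.6, 3.8, 4, 4.2, 4.4.
v(3.6) = 5.856, v(3.8) = 7.672, v(4) = 10, v(4.2) = 12.888, v(4.4) = 16.384.
Sum = Δx · [v(3.6) + v(3.8) + v(4) + v(4.2) + v(4.4)].
Sum = 10.56.

10.56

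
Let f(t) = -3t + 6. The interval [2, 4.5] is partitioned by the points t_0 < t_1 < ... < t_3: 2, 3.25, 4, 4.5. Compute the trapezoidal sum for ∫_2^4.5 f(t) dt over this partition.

-9.375

Subinterval widths: 1.25, 0.75, 0.5.
f(2) = 0, f(3.25) = -3.75, f(4) = -6, f(4.5) = -7.5.
On each subinterval the trapezoid contributes (Δt_i/2)·[f(t_{i-1}) + f(t_i)].
Sum = -9.375.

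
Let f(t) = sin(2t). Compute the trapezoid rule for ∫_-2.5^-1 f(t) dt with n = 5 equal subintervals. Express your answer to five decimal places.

Δt = (-1 − (-2.5))/5 = 0.3.
f(-2.5) ≈ 0.95892, f(-2.2) ≈ 0.95160, f(-1.9) ≈ 0.61186, f(-1.6) ≈ 0.05837, f(-1.3) ≈ -0.51550, f(-1) ≈ -0.90930.
T_5 = (Δt/2)·[f(t_0) + 2f(t_1) + ... + 2f(t_{4}) + f(t_5)].
Sum ≈ 0.33934.

0.33934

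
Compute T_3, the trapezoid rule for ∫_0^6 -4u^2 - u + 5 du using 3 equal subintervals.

Δu = (6 − 0)/3 = 2.
f(0) = 5, f(2) = -13, f(4) = -63, f(6) = -145.
T_3 = (Δu/2)·[f(u_0) + 2f(u_1) + 2f(u_2) + f(u_3)].
Sum = -292.

-292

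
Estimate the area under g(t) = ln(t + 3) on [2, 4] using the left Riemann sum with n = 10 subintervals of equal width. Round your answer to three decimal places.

Δt = (4 − 2)/10 = 0.2.
Left endpoints: 2, 2.2, 2.4, 2.6, 2.8, 3, 3.2, 3.4, 3.6, 3.8.
g(2) ≈ 1.609, g(2.2) ≈ 1.649, g(2.4) ≈ 1.686, g(2.6) ≈ 1.723, g(2.8) ≈ 1.758, g(3) ≈ 1.792, g(3.2) ≈ 1.825, g(3.4) ≈ 1.856, g(3.6) ≈ 1.887, g(3.8) ≈ 1.917.
Sum = Δt · [g(2) + g(2.2) + g(2.4) + ...].
Sum ≈ 3.540.

3.540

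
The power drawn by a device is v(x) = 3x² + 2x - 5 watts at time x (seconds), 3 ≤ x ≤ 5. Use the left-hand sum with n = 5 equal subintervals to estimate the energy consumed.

Δx = (5 − 3)/5 = 0.4.
Left endpoints: 3, 3.4, 3.8, 4.2, 4.6.
v(3) = 28, v(3.4) = 36.48, v(3.8) = 45.92, v(4.2) = 56.32, v(4.6) = 67.68.
Sum = Δx · [v(3) + v(3.4) + v(3.8) + v(4.2) + v(4.6)].
Sum = 93.76.

93.76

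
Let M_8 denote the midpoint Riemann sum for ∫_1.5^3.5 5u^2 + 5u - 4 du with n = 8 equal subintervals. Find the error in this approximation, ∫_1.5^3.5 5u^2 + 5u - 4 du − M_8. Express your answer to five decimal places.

Exact integral: ∫_1.5^3.5 f(u) du ≈ 82.8333333.
M_8 = 82.78125.
Error ≈ 82.8333333 − 82.78125 ≈ 0.05208.

0.05208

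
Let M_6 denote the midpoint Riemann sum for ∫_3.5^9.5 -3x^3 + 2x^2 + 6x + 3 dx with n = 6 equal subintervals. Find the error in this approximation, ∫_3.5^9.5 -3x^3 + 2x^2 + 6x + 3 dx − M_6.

Exact integral: ∫_3.5^9.5 f(x) dx = -5201.25.
M_6 = -5173.
Error = -5201.25 − (-5173) = -28.25.

-28.25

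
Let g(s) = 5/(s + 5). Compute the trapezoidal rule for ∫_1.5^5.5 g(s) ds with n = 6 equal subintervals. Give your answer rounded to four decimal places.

Δs = (5.5 − 1.5)/6 = 2/3.
g(1.5) = 10/13, g(13/6) = 30/43, g(17/6) = 30/47, g(3.5) = 10/17, g(25/6) = 6/11, g(29/6) = 30/59, g(5.5) = 10/21.
T_6 = (Δs/2)·[g(s_0) + 2g(s_1) + ... + 2g(s_{5}) + g(s_6)].
Sum ≈ 2.4006.

2.4006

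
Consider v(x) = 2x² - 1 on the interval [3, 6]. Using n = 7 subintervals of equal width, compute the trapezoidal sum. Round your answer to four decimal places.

Δx = (6 − 3)/7 = 3/7.
v(3) = 17, v(24/7) = 1103/49, v(27/7) = 1409/49, v(30/7) = 1751/49, v(33/7) = 2129/49, v(36/7) = 2543/49, v(39/7) = 2993/49, v(6) = 71.
T_7 = (Δx/2)·[v(x_0) + 2v(x_1) + ... + 2v(x_{6}) + v(x_7)].
Sum ≈ 123.1837.

123.1837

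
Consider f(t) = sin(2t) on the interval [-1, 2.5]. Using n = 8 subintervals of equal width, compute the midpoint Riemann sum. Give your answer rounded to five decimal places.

-0.36132

Δt = (2.5 − (-1))/8 = 0.4375.
Midpoints: -0.78125, -0.34375, 0.09375, 0.53125, 0.96875, 1.40625, 1.84375, 2.28125.
f(-0.78125) ≈ -0.99997, f(-0.34375) ≈ -0.63461, f(0.09375) ≈ 0.18640, f(0.53125) ≈ 0.87357, f(0.96875) ≈ 0.93351, f(1.40625) ≈ 0.32318, f(1.84375) ≈ -0.51919, f(2.28125) ≈ -0.98879.
Sum = Δt · [f(-0.78125) + f(-0.34375) + f(0.09375) + ...].
Sum ≈ -0.36132.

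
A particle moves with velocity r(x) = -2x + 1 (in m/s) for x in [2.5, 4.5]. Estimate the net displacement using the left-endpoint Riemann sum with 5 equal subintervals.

-11.2

Δx = (4.5 − 2.5)/5 = 0.4.
Left endpoints: 2.5, 2.9, 3.3, 3.7, 4.1.
r(2.5) = -4, r(2.9) = -4.8, r(3.3) = -5.6, r(3.7) = -6.4, r(4.1) = -7.2.
Sum = Δx · [r(2.5) + r(2.9) + r(3.3) + r(3.7) + r(4.1)].
Sum = -11.2.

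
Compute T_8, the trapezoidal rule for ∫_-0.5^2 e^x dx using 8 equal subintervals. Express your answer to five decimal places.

Δx = (2 − (-0.5))/8 = 0.3125.
f(-0.5) ≈ 0.60653, f(-0.1875) ≈ 0.82903, f(0.125) ≈ 1.13315, f(0.4375) ≈ 1.54883, f(0.75) ≈ 2.11700, f(1.0625) ≈ 2.89360, f(1.375) ≈ 3.95508, f(1.6875) ≈ 5.40595, f(2) ≈ 7.38906.
T_8 = (Δx/2)·[f(x_0) + 2f(x_1) + ... + 2f(x_{7}) + f(x_8)].
Sum ≈ 6.83763.

6.83763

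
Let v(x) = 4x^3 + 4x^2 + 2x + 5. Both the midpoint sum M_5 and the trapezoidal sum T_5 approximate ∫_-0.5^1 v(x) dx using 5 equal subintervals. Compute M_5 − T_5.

M_5 = 10.60875.
T_5 = 10.845.
M_5 − T_5 = -0.23625.

-0.23625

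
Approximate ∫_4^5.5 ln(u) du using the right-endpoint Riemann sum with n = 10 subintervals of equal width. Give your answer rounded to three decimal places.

Δu = (5.5 − 4)/10 = 0.15.
Right endpoints: 4.15, 4.3, 4.45, 4.6, 4.75, 4.9, 5.05, 5.2, 5.35, 5.5.
f(4.15) ≈ 1.423, f(4.3) ≈ 1.459, f(4.45) ≈ 1.493, f(4.6) ≈ 1.526, f(4.75) ≈ 1.558, f(4.9) ≈ 1.589, f(5.05) ≈ 1.619, f(5.2) ≈ 1.649, f(5.35) ≈ 1.677, f(5.5) ≈ 1.705.
Sum = Δu · [f(4.15) + f(4.3) + f(4.45) + ...].
Sum ≈ 2.355.

2.355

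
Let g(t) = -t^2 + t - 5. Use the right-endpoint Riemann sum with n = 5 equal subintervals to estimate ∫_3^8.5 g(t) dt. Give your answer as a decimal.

Δt = (8.5 − 3)/5 = 1.1.
Right endpoints: 4.1, 5.2, 6.3, 7.4, 8.5.
g(4.1) = -17.71, g(5.2) = -26.84, g(6.3) = -38.39, g(7.4) = -52.36, g(8.5) = -68.75.
Sum = Δt · [g(4.1) + g(5.2) + g(6.3) + g(7.4) + g(8.5)].
Sum = -224.455.

-224.455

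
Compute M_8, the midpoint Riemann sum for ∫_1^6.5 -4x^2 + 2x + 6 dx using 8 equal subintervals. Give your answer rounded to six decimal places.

-289.716797

Δx = (6.5 − 1)/8 = 0.6875.
Midpoints: 1.34375, 2.03125, 2.71875, 3.40625, 4.09375, 4.78125, 5.46875, 6.15625.
f(1.34375) = 1.46484375, f(2.03125) = -6.44140625, f(2.71875) = -18.12890625, f(3.40625) = -33.59765625, f(4.09375) = -52.84765625, f(4.78125) = -75.87890625, f(5.46875) = -102.69140625, f(6.15625) = -133.28515625.
Sum = Δx · [f(1.34375) + f(2.03125) + f(2.71875) + ...].
Sum ≈ -289.716797.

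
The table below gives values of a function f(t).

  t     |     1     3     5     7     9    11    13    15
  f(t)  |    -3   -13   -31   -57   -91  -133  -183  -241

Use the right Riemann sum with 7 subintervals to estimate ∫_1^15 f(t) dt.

Δt = 2.
Sum = 2·[(-13) + (-31) + (-57) + (-91) + (-133) + (-183) + (-241)] = -1498.

-1498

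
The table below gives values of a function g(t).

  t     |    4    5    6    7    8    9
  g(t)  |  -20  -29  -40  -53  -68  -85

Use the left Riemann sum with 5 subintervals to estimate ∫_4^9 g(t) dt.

-210

Δt = 1.
Sum = 1·[(-20) + (-29) + (-40) + (-53) + (-68)] = -210.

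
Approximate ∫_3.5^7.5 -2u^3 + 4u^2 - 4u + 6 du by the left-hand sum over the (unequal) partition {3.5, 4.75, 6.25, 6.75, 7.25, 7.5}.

-807.7421875

Subinterval widths: 1.25, 1.5, 0.5, 0.5, 0.25.
Left endpoints: 3.5, 4.75, 6.25, 6.75, 7.25.
f(3.5) = -44.75, f(4.75) = -137.09375, f(6.25) = -351.03125, f(6.75) = -453.84375, f(7.25) = -574.90625.
Sum = Σ Δu_i · f(u_i).
Sum = -807.7421875.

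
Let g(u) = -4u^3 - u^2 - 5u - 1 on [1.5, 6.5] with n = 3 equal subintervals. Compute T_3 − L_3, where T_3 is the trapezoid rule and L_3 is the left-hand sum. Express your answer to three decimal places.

-958.333

T_3 ≈ -2088.84259.
L_3 ≈ -1130.50926.
T_3 − L_3 ≈ -958.333.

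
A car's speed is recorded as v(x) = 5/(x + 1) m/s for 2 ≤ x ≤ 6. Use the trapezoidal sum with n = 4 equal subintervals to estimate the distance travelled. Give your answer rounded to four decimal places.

4.2738

Δx = (6 − 2)/4 = 1.
v(2) = 5/3, v(3) = 1.25, v(4) = 1, v(5) = 5/6, v(6) = 5/7.
T_4 = (Δx/2)·[v(x_0) + 2v(x_1) + 2v(x_2) + 2v(x_3) + v(x_4)].
Sum ≈ 4.2738.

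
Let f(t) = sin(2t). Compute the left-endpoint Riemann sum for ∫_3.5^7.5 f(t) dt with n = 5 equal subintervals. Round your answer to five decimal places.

0.59069

Δt = (7.5 − 3.5)/5 = 0.8.
Left endpoints: 3.5, 4.3, 5.1, 5.9, 6.7.
f(3.5) ≈ 0.65699, f(4.3) ≈ 0.73440, f(5.1) ≈ -0.69987, f(5.9) ≈ -0.69353, f(6.7) ≈ 0.74038.
Sum = Δt · [f(3.5) + f(4.3) + f(5.1) + f(5.9) + f(6.7)].
Sum ≈ 0.59069.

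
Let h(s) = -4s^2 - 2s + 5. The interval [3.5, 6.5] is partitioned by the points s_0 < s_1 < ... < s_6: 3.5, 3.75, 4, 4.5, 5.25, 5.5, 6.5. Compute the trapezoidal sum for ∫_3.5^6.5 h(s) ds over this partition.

Subinterval widths: 0.25, 0.25, 0.5, 0.75, 0.25, 1.
h(3.5) = -51, h(3.75) = -58.75, h(4) = -67, h(4.5) = -85, h(5.25) = -115.75, h(5.5) = -127, h(6.5) = -177.
On each subinterval the trapezoid contributes (Δs_i/2)·[h(s_{i-1}) + h(s_i)].
Sum = -325.0625.

-325.0625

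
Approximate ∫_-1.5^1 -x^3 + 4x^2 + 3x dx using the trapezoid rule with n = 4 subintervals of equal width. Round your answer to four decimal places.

Δx = (1 − (-1.5))/4 = 0.625.
f(-1.5) = 7.875, f(-0.875) = 567/512, f(-0.25) = -0.484375, f(0.375) = 837/512, f(1) = 6.
T_4 = (Δx/2)·[f(x_0) + 2f(x_1) + 2f(x_2) + 2f(x_3) + f(x_4)].
Sum ≈ 5.7471.

5.7471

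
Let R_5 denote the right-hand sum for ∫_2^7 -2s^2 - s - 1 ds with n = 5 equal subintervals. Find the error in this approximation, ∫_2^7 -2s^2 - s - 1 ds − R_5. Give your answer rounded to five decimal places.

49.16667

Exact integral: ∫_2^7 f(s) ds ≈ -250.8333333.
R_5 = -300.
Error ≈ -250.8333333 − (-300) ≈ 49.16667.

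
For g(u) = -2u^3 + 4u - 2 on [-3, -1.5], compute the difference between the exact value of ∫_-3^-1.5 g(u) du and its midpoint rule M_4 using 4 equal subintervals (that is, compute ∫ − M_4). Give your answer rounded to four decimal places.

0.2373

Exact integral: ∫_-3^-1.5 g(u) du = 21.46875.
M_4 ≈ 21.231445.
Error ≈ 21.46875 − 21.231445 ≈ 0.2373.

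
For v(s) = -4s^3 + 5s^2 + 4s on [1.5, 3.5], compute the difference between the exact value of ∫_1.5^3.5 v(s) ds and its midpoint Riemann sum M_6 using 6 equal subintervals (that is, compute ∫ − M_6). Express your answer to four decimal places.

Exact integral: ∫_1.5^3.5 v(s) ds ≈ -59.166667.
M_6 ≈ -58.703704.
Error ≈ -59.166667 − (-58.703704) ≈ -0.4630.

-0.4630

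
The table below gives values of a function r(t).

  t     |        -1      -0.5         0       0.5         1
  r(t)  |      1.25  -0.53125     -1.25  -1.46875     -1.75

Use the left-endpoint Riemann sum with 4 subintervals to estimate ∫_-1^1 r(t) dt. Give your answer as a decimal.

-1

Δt = 0.5.
Sum = 0.5·[1.25 + (-0.53125) + (-1.25) + (-1.46875)] = -1.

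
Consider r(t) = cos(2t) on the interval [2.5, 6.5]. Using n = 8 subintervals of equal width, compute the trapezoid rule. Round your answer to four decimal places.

0.6311

Δt = (6.5 − 2.5)/8 = 0.5.
r(2.5) ≈ 0.2837, r(3) ≈ 0.9602, r(3.5) ≈ 0.7539, r(4) ≈ -0.1455, r(4.5) ≈ -0.9111, r(5) ≈ -0.8391, r(5.5) ≈ 0.0044, r(6) ≈ 0.8439, r(6.5) ≈ 0.9074.
T_8 = (Δt/2)·[r(t_0) + 2r(t_1) + ... + 2r(t_{7}) + r(t_8)].
Sum ≈ 0.6311.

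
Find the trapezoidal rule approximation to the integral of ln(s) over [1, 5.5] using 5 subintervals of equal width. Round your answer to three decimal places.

Δs = (5.5 − 1)/5 = 0.9.
f(1) ≈ 0.000, f(1.9) ≈ 0.642, f(2.8) ≈ 1.030, f(3.7) ≈ 1.308, f(4.6) ≈ 1.526, f(5.5) ≈ 1.705.
T_5 = (Δs/2)·[f(s_0) + 2f(s_1) + ... + 2f(s_{4}) + f(s_5)].
Sum ≈ 4.822.

4.822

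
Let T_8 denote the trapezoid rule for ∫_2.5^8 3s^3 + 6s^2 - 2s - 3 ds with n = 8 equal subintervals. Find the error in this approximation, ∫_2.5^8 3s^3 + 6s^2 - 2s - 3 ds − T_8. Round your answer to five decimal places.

Exact integral: ∫_2.5^8 f(s) ds = 3961.203125.
T_8 ≈ 3984.2746582.
Error ≈ 3961.203125 − 3984.2746582 ≈ -23.07153.

-23.07153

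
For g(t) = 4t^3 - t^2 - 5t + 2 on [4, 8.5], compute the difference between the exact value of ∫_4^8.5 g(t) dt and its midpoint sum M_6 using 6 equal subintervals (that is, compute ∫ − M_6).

15.609375

Exact integral: ∫_4^8.5 g(t) dt = 4649.0625.
M_6 = 4633.453125.
Error = 4649.0625 − 4633.453125 = 15.609375.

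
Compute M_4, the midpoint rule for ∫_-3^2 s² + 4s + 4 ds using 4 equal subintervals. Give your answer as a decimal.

Δs = (2 − (-3))/4 = 1.25.
Midpoints: -2.375, -1.125, 0.125, 1.375.
f(-2.375) = 0.140625, f(-1.125) = 0.765625, f(0.125) = 4.515625, f(1.375) = 11.390625.
Sum = Δs · [f(-2.375) + f(-1.125) + f(0.125) + f(1.375)].
Sum = 21.015625.

21.015625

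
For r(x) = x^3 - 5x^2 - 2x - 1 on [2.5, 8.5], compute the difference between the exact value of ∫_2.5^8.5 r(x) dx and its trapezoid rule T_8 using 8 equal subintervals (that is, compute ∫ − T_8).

-6.46875

Exact integral: ∫_2.5^8.5 r(x) dx = 225.75.
T_8 = 232.21875.
Error = 225.75 − 232.21875 = -6.46875.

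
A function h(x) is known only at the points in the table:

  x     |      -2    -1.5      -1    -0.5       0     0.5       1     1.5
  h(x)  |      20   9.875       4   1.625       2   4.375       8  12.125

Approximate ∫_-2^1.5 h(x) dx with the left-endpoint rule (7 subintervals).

24.9375

Δx = 0.5.
Sum = 0.5·[20 + 9.875 + 4 + 1.625 + 2 + 4.375 + 8] = 24.9375.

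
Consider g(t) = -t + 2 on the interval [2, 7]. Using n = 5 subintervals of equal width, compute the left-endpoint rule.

Δt = (7 − 2)/5 = 1.
Left endpoints: 2, 3, 4, 5, 6.
g(2) = 0, g(3) = -1, g(4) = -2, g(5) = -3, g(6) = -4.
Sum = Δt · [g(2) + g(3) + g(4) + g(5) + g(6)].
Sum = -10.

-10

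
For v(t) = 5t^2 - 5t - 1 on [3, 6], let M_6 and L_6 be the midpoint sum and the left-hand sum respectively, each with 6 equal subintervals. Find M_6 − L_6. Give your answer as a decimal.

29.0625

M_6 = 244.1875.
L_6 = 215.125.
M_6 − L_6 = 29.0625.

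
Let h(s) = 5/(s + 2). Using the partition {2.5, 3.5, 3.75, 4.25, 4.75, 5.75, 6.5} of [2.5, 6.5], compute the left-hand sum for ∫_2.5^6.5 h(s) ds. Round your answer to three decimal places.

3.398

Subinterval widths: 1, 0.25, 0.5, 0.5, 1, 0.75.
Left endpoints: 2.5, 3.5, 3.75, 4.25, 4.75, 5.75.
h(2.5) = 10/9, h(3.5) = 10/11, h(3.75) = 20/23, h(4.25) = 0.8, h(4.75) = 20/27, h(5.75) = 20/31.
Sum = Σ Δs_i · h(s_i).
Sum ≈ 3.398.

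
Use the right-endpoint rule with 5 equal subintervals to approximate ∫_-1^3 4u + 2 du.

30.4

Δu = (3 − (-1))/5 = 0.8.
Right endpoints: -0.2, 0.6, 1.4, 2.2, 3.
f(-0.2) = 1.2, f(0.6) = 4.4, f(1.4) = 7.6, f(2.2) = 10.8, f(3) = 14.
Sum = Δu · [f(-0.2) + f(0.6) + f(1.4) + f(2.2) + f(3)].
Sum = 30.4.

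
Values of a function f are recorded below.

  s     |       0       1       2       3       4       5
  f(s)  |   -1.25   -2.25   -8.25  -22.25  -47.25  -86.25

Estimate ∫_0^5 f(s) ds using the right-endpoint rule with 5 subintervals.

-166.25

Δs = 1.
Sum = 1·[(-2.25) + (-8.25) + (-22.25) + (-47.25) + (-86.25)] = -166.25.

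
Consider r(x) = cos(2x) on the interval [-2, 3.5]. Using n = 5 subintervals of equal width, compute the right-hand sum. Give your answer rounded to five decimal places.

0.74621

Δx = (3.5 − (-2))/5 = 1.1.
Right endpoints: -0.9, 0.2, 1.3, 2.4, 3.5.
r(-0.9) ≈ -0.22720, r(0.2) ≈ 0.92106, r(1.3) ≈ -0.85689, r(2.4) ≈ 0.08750, r(3.5) ≈ 0.75390.
Sum = Δx · [r(-0.9) + r(0.2) + r(1.3) + r(2.4) + r(3.5)].
Sum ≈ 0.74621.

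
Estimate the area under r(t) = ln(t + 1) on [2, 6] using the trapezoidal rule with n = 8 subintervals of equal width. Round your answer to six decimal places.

6.321572

Δt = (6 − 2)/8 = 0.5.
r(2) ≈ 1.098612, r(2.5) ≈ 1.252763, r(3) ≈ 1.386294, r(3.5) ≈ 1.504077, r(4) ≈ 1.609438, r(4.5) ≈ 1.704748, r(5) ≈ 1.791759, r(5.5) ≈ 1.871802, r(6) ≈ 1.945910.
T_8 = (Δt/2)·[r(t_0) + 2r(t_1) + ... + 2r(t_{7}) + r(t_8)].
Sum ≈ 6.321572.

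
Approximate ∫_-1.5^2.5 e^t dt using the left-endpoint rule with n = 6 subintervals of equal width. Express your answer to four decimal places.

Δt = (2.5 − (-1.5))/6 = 2/3.
Left endpoints: -1.5, -5/6, -1/6, 0.5, 7/6, 11/6.
f(-1.5) ≈ 0.2231, f(-5/6) ≈ 0.4346, f(-1/6) ≈ 0.8465, f(0.5) ≈ 1.6487, f(7/6) ≈ 3.2113, f(11/6) ≈ 6.2547.
Sum = Δt · [f(-1.5) + f(-5/6) + f(-1/6) + ...].
Sum ≈ 8.4126.

8.4126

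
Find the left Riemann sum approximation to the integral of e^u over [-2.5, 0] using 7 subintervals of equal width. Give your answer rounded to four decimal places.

0.7637

Δu = (0 − (-2.5))/7 = 5/14.
Left endpoints: -2.5, -15/7, -25/14, -10/7, -15/14, -5/7, -5/14.
f(-2.5) ≈ 0.0821, f(-15/7) ≈ 0.1173, f(-25/14) ≈ 0.1677, f(-10/7) ≈ 0.2397, f(-15/14) ≈ 0.3425, f(-5/7) ≈ 0.4895, f(-5/14) ≈ 0.6997.
Sum = Δu · [f(-2.5) + f(-15/7) + f(-25/14) + ...].
Sum ≈ 0.7637.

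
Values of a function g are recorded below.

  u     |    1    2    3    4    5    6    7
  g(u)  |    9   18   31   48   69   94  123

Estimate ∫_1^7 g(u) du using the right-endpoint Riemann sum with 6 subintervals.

Δu = 1.
Sum = 1·[18 + 31 + 48 + 69 + 94 + 123] = 383.

383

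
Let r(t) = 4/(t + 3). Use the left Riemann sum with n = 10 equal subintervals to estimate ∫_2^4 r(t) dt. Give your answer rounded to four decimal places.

Δt = (4 − 2)/10 = 0.2.
Left endpoints: 2, 2.2, 2.4, 2.6, 2.8, 3, 3.2, 3.4, 3.6, 3.8.
r(2) = 0.8, r(2.2) = 10/13, r(2.4) = 20/27, r(2.6) = 5/7, r(2.8) = 20/29, r(3) = 2/3, r(3.2) = 20/31, r(3.4) = 0.625, r(3.6) = 20/33, r(3.8) = 10/17.
Sum = Δt · [r(2) + r(2.2) + r(2.4) + ...].
Sum ≈ 1.3690.

1.3690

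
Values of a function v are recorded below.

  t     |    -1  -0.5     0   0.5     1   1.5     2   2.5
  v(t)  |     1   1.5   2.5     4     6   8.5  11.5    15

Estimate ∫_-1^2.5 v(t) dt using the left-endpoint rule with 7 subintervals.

Δt = 0.5.
Sum = 0.5·[1 + 1.5 + 2.5 + 4 + 6 + 8.5 + 11.5] = 17.5.

17.5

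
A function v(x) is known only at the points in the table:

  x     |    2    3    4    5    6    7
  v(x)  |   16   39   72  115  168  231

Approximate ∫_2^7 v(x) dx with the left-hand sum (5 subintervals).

Δx = 1.
Sum = 1·[16 + 39 + 72 + 115 + 168] = 410.

410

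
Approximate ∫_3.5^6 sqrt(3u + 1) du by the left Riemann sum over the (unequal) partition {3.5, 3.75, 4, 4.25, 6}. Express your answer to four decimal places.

Subinterval widths: 0.25, 0.25, 0.25, 1.75.
Left endpoints: 3.5, 3.75, 4, 4.25.
f(3.5) ≈ 3.3912, f(3.75) ≈ 3.5000, f(4) ≈ 3.6056, f(4.25) ≈ 3.7081.
Sum = Σ Δu_i · f(u_i).
Sum ≈ 9.1134.

9.1134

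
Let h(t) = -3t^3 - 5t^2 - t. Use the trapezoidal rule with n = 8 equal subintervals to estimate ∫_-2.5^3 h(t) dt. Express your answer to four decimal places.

Δt = (3 − (-2.5))/8 = 0.6875.
h(-2.5) = 18.125, h(-1.8125) = 13311/4096, h(-1.125) = -477/512, h(-0.4375) = -1099/4096, h(0.25) = -0.609375, h(0.9375) = -31965/4096, h(1.625) = -14183/512, h(2.3125) = -270951/4096, h(3) = -129.
T_8 = (Δt/2)·[h(t_0) + 2h(t_1) + ... + 2h(t_{7}) + h(t_8)].
Sum ≈ -107.0110.

-107.0110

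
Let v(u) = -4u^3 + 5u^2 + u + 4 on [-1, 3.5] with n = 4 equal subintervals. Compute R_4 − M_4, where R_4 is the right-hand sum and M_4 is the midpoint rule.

R_4 = -126.3515625.
M_4 = -47.56640625.
R_4 − M_4 = -78.78515625.

-78.78515625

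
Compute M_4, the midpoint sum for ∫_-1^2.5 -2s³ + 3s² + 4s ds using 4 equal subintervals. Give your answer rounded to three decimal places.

Δs = (2.5 − (-1))/4 = 0.875.
Midpoints: -0.5625, 0.3125, 1.1875, 2.0625.
f(-0.5625) = -1935/2048, f(0.3125) = 3035/2048, f(1.1875) = 11533/2048, f(2.0625) = 7095/2048.
Sum = Δs · [f(-0.5625) + f(0.3125) + f(1.1875) + f(2.0625)].
Sum ≈ 8.429.

8.429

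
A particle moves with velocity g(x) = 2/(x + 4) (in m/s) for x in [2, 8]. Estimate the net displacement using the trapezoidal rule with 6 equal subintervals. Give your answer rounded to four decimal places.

1.3898

Δx = (8 − 2)/6 = 1.
g(2) = 1/3, g(3) = 2/7, g(4) = 0.25, g(5) = 2/9, g(6) = 0.2, g(7) = 2/11, g(8) = 1/6.
T_6 = (Δx/2)·[g(x_0) + 2g(x_1) + ... + 2g(x_{5}) + g(x_6)].
Sum ≈ 1.3898.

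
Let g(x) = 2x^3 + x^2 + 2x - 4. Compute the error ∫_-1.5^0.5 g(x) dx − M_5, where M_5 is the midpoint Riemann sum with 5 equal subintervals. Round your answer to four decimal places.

-0.0533

Exact integral: ∫_-1.5^0.5 g(x) dx ≈ -11.333333.
M_5 = -11.28.
Error ≈ -11.333333 − (-11.28) ≈ -0.0533.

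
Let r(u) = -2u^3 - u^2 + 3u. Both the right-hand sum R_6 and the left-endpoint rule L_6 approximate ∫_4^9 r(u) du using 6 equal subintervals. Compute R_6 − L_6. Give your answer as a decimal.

-1150

R_6 ≈ -3874.81481481.
L_6 ≈ -2724.81481481.
R_6 − L_6 = -1150.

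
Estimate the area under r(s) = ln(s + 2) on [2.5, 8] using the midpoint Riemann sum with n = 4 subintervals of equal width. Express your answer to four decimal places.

Δs = (8 − 2.5)/4 = 1.375.
Midpoints: 3.1875, 4.5625, 5.9375, 7.3125.
r(3.1875) ≈ 1.6463, r(4.5625) ≈ 1.8814, r(5.9375) ≈ 2.0716, r(7.3125) ≈ 2.2314.
Sum = Δs · [r(3.1875) + r(4.5625) + r(5.9375) + r(7.3125)].
Sum ≈ 10.7670.

10.7670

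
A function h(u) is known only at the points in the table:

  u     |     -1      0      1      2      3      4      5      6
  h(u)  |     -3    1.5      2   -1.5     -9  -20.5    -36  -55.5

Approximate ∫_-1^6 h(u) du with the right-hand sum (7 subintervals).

Δu = 1.
Sum = 1·[1.5 + 2 + (-1.5) + (-9) + (-20.5) + (-36) + (-55.5)] = -119.

-119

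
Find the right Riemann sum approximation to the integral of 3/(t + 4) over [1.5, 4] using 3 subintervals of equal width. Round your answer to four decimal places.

Δt = (4 − 1.5)/3 = 5/6.
Right endpoints: 7/3, 19/6, 4.
f(7/3) = 9/19, f(19/6) = 18/43, f(4) = 0.375.
Sum = Δt · [f(7/3) + f(19/6) + f(4)].
Sum ≈ 1.0561.

1.0561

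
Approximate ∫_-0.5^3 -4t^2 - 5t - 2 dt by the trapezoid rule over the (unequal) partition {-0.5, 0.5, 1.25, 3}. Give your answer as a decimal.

Subinterval widths: 1, 0.75, 1.75.
f(-0.5) = -0.5, f(0.5) = -5.5, f(1.25) = -14.5, f(3) = -53.
On each subinterval the trapezoid contributes (Δt_i/2)·[f(t_{i-1}) + f(t_i)].
Sum = -69.5625.

-69.5625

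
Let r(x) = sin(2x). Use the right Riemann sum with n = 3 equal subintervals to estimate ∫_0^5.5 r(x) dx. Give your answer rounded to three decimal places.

Δx = (5.5 − 0)/3 = 11/6.
Right endpoints: 11/6, 11/3, 5.5.
r(11/6) ≈ -0.501, r(11/3) ≈ 0.867, r(5.5) ≈ -1.000.
Sum = Δx · [r(11/6) + r(11/3) + r(5.5)].
Sum ≈ -1.162.

-1.162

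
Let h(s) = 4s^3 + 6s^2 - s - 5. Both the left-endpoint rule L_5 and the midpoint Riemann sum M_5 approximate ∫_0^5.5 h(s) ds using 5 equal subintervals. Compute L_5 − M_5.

-397.93875

L_5 = 785.62.
M_5 = 1183.55875.
L_5 − M_5 = -397.93875.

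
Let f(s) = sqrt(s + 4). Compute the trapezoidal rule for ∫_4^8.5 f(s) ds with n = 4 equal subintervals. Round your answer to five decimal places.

Δs = (8.5 − 4)/4 = 1.125.
f(4) ≈ 2.82843, f(5.125) ≈ 3.02076, f(6.25) ≈ 3.20156, f(7.375) ≈ 3.37268, f(8.5) ≈ 3.53553.
T_4 = (Δs/2)·[f(s_0) + 2f(s_1) + 2f(s_2) + 2f(s_3) + f(s_4)].
Sum ≈ 14.37411.

14.37411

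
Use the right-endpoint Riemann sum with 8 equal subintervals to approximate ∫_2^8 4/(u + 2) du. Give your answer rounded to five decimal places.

Δu = (8 − 2)/8 = 0.75.
Right endpoints: 2.75, 3.5, 4.25, 5, 5.75, 6.5, 7.25, 8.
f(2.75) = 16/19, f(3.5) = 8/11, f(4.25) = 0.64, f(5) = 4/7, f(5.75) = 16/31, f(6.5) = 8/17, f(7.25) = 16/37, f(8) = 0.4.
Sum = Δu · [f(2.75) + f(3.5) + f(4.25) + ...].
Sum ≈ 3.44997.

3.44997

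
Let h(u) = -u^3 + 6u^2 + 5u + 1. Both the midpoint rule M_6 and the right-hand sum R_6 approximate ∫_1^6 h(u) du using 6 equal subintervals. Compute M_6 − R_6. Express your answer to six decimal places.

M_6 ≈ 200.05208333.
R_6 ≈ 204.47916667.
M_6 − R_6 ≈ -4.427083.

-4.427083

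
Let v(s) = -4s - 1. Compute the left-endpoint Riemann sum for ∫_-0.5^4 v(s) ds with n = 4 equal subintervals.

-25.875

Δs = (4 − (-0.5))/4 = 1.125.
Left endpoints: -0.5, 0.625, 1.75, 2.875.
v(-0.5) = 1, v(0.625) = -3.5, v(1.75) = -8, v(2.875) = -12.5.
Sum = Δs · [v(-0.5) + v(0.625) + v(1.75) + v(2.875)].
Sum = -25.875.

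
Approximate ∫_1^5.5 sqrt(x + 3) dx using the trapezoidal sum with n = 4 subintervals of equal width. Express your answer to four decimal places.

11.1794

Δx = (5.5 − 1)/4 = 1.125.
f(1) ≈ 2.0000, f(2.125) ≈ 2.2638, f(3.25) ≈ 2.5000, f(4.375) ≈ 2.7157, f(5.5) ≈ 2.9155.
T_4 = (Δx/2)·[f(x_0) + 2f(x_1) + 2f(x_2) + 2f(x_3) + f(x_4)].
Sum ≈ 11.1794.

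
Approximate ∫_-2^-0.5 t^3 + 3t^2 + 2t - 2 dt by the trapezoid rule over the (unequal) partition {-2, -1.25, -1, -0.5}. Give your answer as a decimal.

Subinterval widths: 0.75, 0.25, 0.5.
f(-2) = -2, f(-1.25) = -1.765625, f(-1) = -2, f(-0.5) = -2.375.
On each subinterval the trapezoid contributes (Δt_i/2)·[f(t_{i-1}) + f(t_i)].
Sum = -2.9765625.

-2.9765625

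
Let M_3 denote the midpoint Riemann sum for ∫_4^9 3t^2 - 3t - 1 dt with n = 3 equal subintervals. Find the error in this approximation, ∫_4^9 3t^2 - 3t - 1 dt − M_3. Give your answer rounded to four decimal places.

Exact integral: ∫_4^9 f(t) dt = 562.5.
M_3 ≈ 559.027778.
Error ≈ 562.5 − 559.027778 ≈ 3.4722.

3.4722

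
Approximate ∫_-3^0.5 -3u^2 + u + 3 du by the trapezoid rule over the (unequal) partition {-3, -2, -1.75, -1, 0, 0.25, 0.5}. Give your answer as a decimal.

Subinterval widths: 1, 0.25, 0.75, 1, 0.25, 0.25.
f(-3) = -27, f(-2) = -11, f(-1.75) = -7.9375, f(-1) = -1, f(0) = 3, f(0.25) = 3.0625, f(0.5) = 2.75.
On each subinterval the trapezoid contributes (Δu_i/2)·[f(u_{i-1}) + f(u_i)].
Sum = -22.234375.

-22.234375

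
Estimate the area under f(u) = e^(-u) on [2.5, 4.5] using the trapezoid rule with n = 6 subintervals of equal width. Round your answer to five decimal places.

0.07163

Δu = (4.5 − 2.5)/6 = 1/3.
f(2.5) ≈ 0.08208, f(17/6) ≈ 0.05882, f(19/6) ≈ 0.04214, f(3.5) ≈ 0.03020, f(23/6) ≈ 0.02164, f(25/6) ≈ 0.01550, f(4.5) ≈ 0.01111.
T_6 = (Δu/2)·[f(u_0) + 2f(u_1) + ... + 2f(u_{5}) + f(u_6)].
Sum ≈ 0.07163.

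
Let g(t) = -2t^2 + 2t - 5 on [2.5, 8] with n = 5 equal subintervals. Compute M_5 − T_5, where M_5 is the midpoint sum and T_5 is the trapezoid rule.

3.3275

M_5 = -299.5575.
T_5 = -302.885.
M_5 − T_5 = 3.3275.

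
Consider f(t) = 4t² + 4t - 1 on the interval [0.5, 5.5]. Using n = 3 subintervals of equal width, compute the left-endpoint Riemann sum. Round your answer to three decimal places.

Δt = (5.5 − 0.5)/3 = 5/3.
Left endpoints: 0.5, 13/6, 23/6.
f(0.5) = 2, f(13/6) = 238/9, f(23/6) = 658/9.
Sum = Δt · [f(0.5) + f(13/6) + f(23/6)].
Sum ≈ 169.259.

169.259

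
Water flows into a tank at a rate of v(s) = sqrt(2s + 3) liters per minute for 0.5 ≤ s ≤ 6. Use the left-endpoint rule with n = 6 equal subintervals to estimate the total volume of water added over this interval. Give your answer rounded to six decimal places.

15.822953

Δs = (6 − 0.5)/6 = 11/12.
Left endpoints: 0.5, 17/12, 7/3, 3.25, 25/6, 61/12.
v(0.5) ≈ 2.000000, v(17/12) ≈ 2.415229, v(7/3) ≈ 2.768875, v(3.25) ≈ 3.082207, v(25/6) ≈ 3.366502, v(61/12) ≈ 3.628590.
Sum = Δs · [v(0.5) + v(17/12) + v(7/3) + ...].
Sum ≈ 15.822953.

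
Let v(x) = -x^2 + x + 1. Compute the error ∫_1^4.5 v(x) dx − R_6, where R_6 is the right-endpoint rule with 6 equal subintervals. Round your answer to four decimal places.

4.7922

Exact integral: ∫_1^4.5 v(x) dx ≈ -16.916667.
R_6 ≈ -21.708912.
Error ≈ -16.916667 − (-21.708912) ≈ 4.7922.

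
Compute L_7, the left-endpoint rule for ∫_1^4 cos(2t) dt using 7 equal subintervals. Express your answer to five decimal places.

-0.02045

Δt = (4 − 1)/7 = 3/7.
Left endpoints: 1, 10/7, 13/7, 16/7, 19/7, 22/7, 25/7.
f(1) ≈ -0.41615, f(10/7) ≈ -0.95982, f(13/7) ≈ -0.84044, f(16/7) ≈ -0.14049, f(19/7) ≈ 0.65651, f(22/7) ≈ 1.00000, f(25/7) ≈ 0.65269.
Sum = Δt · [f(1) + f(10/7) + f(13/7) + ...].
Sum ≈ -0.02045.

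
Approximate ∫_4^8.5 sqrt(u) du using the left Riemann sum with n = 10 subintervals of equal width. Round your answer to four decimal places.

Δu = (8.5 − 4)/10 = 0.45.
Left endpoints: 4, 4.45, 4.9, 5.35, 5.8, 6.25, 6.7, 7.15, 7.6, 8.05.
f(4) ≈ 2.0000, f(4.45) ≈ 2.1095, f(4.9) ≈ 2.2136, f(5.35) ≈ 2.3130, f(5.8) ≈ 2.4083, f(6.25) ≈ 2.5000, f(6.7) ≈ 2.5884, f(7.15) ≈ 2.6739, f(7.6) ≈ 2.7568, f(8.05) ≈ 2.8373.
Sum = Δu · [f(4) + f(4.45) + f(4.9) + ...].
Sum ≈ 10.9804.

10.9804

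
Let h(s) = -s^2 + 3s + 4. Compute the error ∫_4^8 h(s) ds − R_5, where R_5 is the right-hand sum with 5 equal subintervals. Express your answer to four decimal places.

Exact integral: ∫_4^8 h(s) ds ≈ -61.333333.
R_5 = -76.16.
Error ≈ -61.333333 − (-76.16) ≈ 14.8267.

14.8267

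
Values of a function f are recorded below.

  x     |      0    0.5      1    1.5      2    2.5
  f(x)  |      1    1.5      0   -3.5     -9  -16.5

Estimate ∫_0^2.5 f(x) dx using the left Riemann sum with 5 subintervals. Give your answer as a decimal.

-5

Δx = 0.5.
Sum = 0.5·[1 + 1.5 + 0 + (-3.5) + (-9)] = -5.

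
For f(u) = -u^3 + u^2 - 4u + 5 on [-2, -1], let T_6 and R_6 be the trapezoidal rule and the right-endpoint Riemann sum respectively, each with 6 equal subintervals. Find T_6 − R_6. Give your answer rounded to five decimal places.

1.16667

T_6 ≈ 17.1087963.
R_6 ≈ 15.9421296.
T_6 − R_6 ≈ 1.16667.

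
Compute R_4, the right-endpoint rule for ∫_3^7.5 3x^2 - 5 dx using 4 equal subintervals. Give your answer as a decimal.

454.95703125

Δx = (7.5 − 3)/4 = 1.125.
Right endpoints: 4.125, 5.25, 6.375, 7.5.
f(4.125) = 46.046875, f(5.25) = 77.6875, f(6.375) = 116.921875, f(7.5) = 163.75.
Sum = Δx · [f(4.125) + f(5.25) + f(6.375) + f(7.5)].
Sum = 454.95703125.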